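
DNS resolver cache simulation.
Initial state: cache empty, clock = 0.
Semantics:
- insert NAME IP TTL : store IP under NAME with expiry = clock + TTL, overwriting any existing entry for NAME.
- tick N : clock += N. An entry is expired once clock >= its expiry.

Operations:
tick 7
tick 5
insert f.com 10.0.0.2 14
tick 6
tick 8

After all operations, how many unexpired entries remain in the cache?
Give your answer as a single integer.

Op 1: tick 7 -> clock=7.
Op 2: tick 5 -> clock=12.
Op 3: insert f.com -> 10.0.0.2 (expiry=12+14=26). clock=12
Op 4: tick 6 -> clock=18.
Op 5: tick 8 -> clock=26. purged={f.com}
Final cache (unexpired): {} -> size=0

Answer: 0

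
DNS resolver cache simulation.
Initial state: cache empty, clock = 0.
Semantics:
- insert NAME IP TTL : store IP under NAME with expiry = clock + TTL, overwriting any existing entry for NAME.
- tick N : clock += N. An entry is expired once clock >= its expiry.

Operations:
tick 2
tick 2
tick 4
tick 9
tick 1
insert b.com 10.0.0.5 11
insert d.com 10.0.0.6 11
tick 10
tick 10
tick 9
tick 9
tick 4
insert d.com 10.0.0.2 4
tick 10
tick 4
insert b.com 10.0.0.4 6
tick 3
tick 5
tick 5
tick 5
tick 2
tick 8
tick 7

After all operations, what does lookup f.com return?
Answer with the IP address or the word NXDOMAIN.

Op 1: tick 2 -> clock=2.
Op 2: tick 2 -> clock=4.
Op 3: tick 4 -> clock=8.
Op 4: tick 9 -> clock=17.
Op 5: tick 1 -> clock=18.
Op 6: insert b.com -> 10.0.0.5 (expiry=18+11=29). clock=18
Op 7: insert d.com -> 10.0.0.6 (expiry=18+11=29). clock=18
Op 8: tick 10 -> clock=28.
Op 9: tick 10 -> clock=38. purged={b.com,d.com}
Op 10: tick 9 -> clock=47.
Op 11: tick 9 -> clock=56.
Op 12: tick 4 -> clock=60.
Op 13: insert d.com -> 10.0.0.2 (expiry=60+4=64). clock=60
Op 14: tick 10 -> clock=70. purged={d.com}
Op 15: tick 4 -> clock=74.
Op 16: insert b.com -> 10.0.0.4 (expiry=74+6=80). clock=74
Op 17: tick 3 -> clock=77.
Op 18: tick 5 -> clock=82. purged={b.com}
Op 19: tick 5 -> clock=87.
Op 20: tick 5 -> clock=92.
Op 21: tick 2 -> clock=94.
Op 22: tick 8 -> clock=102.
Op 23: tick 7 -> clock=109.
lookup f.com: not in cache (expired or never inserted)

Answer: NXDOMAIN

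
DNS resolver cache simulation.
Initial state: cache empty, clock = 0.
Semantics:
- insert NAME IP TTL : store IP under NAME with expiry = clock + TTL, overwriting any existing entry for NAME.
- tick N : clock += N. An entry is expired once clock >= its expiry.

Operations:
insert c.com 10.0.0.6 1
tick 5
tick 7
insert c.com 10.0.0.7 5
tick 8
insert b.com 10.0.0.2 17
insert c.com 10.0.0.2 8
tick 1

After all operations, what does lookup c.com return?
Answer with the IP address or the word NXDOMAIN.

Answer: 10.0.0.2

Derivation:
Op 1: insert c.com -> 10.0.0.6 (expiry=0+1=1). clock=0
Op 2: tick 5 -> clock=5. purged={c.com}
Op 3: tick 7 -> clock=12.
Op 4: insert c.com -> 10.0.0.7 (expiry=12+5=17). clock=12
Op 5: tick 8 -> clock=20. purged={c.com}
Op 6: insert b.com -> 10.0.0.2 (expiry=20+17=37). clock=20
Op 7: insert c.com -> 10.0.0.2 (expiry=20+8=28). clock=20
Op 8: tick 1 -> clock=21.
lookup c.com: present, ip=10.0.0.2 expiry=28 > clock=21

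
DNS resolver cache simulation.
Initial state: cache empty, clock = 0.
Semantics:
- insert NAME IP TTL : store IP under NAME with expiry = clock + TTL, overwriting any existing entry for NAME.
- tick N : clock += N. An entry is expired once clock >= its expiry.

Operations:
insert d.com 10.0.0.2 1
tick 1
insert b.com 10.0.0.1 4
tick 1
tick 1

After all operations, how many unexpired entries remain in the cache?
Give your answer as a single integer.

Answer: 1

Derivation:
Op 1: insert d.com -> 10.0.0.2 (expiry=0+1=1). clock=0
Op 2: tick 1 -> clock=1. purged={d.com}
Op 3: insert b.com -> 10.0.0.1 (expiry=1+4=5). clock=1
Op 4: tick 1 -> clock=2.
Op 5: tick 1 -> clock=3.
Final cache (unexpired): {b.com} -> size=1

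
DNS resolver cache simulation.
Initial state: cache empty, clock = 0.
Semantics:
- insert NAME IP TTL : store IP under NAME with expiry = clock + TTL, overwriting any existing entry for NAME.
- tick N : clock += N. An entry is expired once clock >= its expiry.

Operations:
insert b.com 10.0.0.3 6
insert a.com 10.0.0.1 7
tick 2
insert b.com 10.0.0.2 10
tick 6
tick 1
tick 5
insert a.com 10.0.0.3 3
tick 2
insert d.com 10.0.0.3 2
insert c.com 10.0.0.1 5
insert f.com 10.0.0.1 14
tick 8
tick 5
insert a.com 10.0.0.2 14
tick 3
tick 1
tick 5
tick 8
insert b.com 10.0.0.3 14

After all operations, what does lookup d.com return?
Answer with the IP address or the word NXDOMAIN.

Answer: NXDOMAIN

Derivation:
Op 1: insert b.com -> 10.0.0.3 (expiry=0+6=6). clock=0
Op 2: insert a.com -> 10.0.0.1 (expiry=0+7=7). clock=0
Op 3: tick 2 -> clock=2.
Op 4: insert b.com -> 10.0.0.2 (expiry=2+10=12). clock=2
Op 5: tick 6 -> clock=8. purged={a.com}
Op 6: tick 1 -> clock=9.
Op 7: tick 5 -> clock=14. purged={b.com}
Op 8: insert a.com -> 10.0.0.3 (expiry=14+3=17). clock=14
Op 9: tick 2 -> clock=16.
Op 10: insert d.com -> 10.0.0.3 (expiry=16+2=18). clock=16
Op 11: insert c.com -> 10.0.0.1 (expiry=16+5=21). clock=16
Op 12: insert f.com -> 10.0.0.1 (expiry=16+14=30). clock=16
Op 13: tick 8 -> clock=24. purged={a.com,c.com,d.com}
Op 14: tick 5 -> clock=29.
Op 15: insert a.com -> 10.0.0.2 (expiry=29+14=43). clock=29
Op 16: tick 3 -> clock=32. purged={f.com}
Op 17: tick 1 -> clock=33.
Op 18: tick 5 -> clock=38.
Op 19: tick 8 -> clock=46. purged={a.com}
Op 20: insert b.com -> 10.0.0.3 (expiry=46+14=60). clock=46
lookup d.com: not in cache (expired or never inserted)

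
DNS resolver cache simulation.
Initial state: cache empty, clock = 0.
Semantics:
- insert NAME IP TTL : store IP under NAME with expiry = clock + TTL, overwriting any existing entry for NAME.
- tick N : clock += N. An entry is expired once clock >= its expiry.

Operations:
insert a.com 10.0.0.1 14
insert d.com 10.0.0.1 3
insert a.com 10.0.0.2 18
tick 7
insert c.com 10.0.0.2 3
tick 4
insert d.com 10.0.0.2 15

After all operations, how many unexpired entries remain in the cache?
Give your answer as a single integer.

Answer: 2

Derivation:
Op 1: insert a.com -> 10.0.0.1 (expiry=0+14=14). clock=0
Op 2: insert d.com -> 10.0.0.1 (expiry=0+3=3). clock=0
Op 3: insert a.com -> 10.0.0.2 (expiry=0+18=18). clock=0
Op 4: tick 7 -> clock=7. purged={d.com}
Op 5: insert c.com -> 10.0.0.2 (expiry=7+3=10). clock=7
Op 6: tick 4 -> clock=11. purged={c.com}
Op 7: insert d.com -> 10.0.0.2 (expiry=11+15=26). clock=11
Final cache (unexpired): {a.com,d.com} -> size=2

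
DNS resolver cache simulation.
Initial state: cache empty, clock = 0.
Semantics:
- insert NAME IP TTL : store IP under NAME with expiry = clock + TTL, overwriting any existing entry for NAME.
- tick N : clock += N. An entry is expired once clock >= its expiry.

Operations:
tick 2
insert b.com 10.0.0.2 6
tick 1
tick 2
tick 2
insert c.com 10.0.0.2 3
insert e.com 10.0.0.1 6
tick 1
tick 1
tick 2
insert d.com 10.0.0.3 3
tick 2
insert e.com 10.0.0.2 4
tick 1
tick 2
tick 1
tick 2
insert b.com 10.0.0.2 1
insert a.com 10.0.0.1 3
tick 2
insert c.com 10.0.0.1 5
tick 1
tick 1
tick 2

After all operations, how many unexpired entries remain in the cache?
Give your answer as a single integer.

Answer: 1

Derivation:
Op 1: tick 2 -> clock=2.
Op 2: insert b.com -> 10.0.0.2 (expiry=2+6=8). clock=2
Op 3: tick 1 -> clock=3.
Op 4: tick 2 -> clock=5.
Op 5: tick 2 -> clock=7.
Op 6: insert c.com -> 10.0.0.2 (expiry=7+3=10). clock=7
Op 7: insert e.com -> 10.0.0.1 (expiry=7+6=13). clock=7
Op 8: tick 1 -> clock=8. purged={b.com}
Op 9: tick 1 -> clock=9.
Op 10: tick 2 -> clock=11. purged={c.com}
Op 11: insert d.com -> 10.0.0.3 (expiry=11+3=14). clock=11
Op 12: tick 2 -> clock=13. purged={e.com}
Op 13: insert e.com -> 10.0.0.2 (expiry=13+4=17). clock=13
Op 14: tick 1 -> clock=14. purged={d.com}
Op 15: tick 2 -> clock=16.
Op 16: tick 1 -> clock=17. purged={e.com}
Op 17: tick 2 -> clock=19.
Op 18: insert b.com -> 10.0.0.2 (expiry=19+1=20). clock=19
Op 19: insert a.com -> 10.0.0.1 (expiry=19+3=22). clock=19
Op 20: tick 2 -> clock=21. purged={b.com}
Op 21: insert c.com -> 10.0.0.1 (expiry=21+5=26). clock=21
Op 22: tick 1 -> clock=22. purged={a.com}
Op 23: tick 1 -> clock=23.
Op 24: tick 2 -> clock=25.
Final cache (unexpired): {c.com} -> size=1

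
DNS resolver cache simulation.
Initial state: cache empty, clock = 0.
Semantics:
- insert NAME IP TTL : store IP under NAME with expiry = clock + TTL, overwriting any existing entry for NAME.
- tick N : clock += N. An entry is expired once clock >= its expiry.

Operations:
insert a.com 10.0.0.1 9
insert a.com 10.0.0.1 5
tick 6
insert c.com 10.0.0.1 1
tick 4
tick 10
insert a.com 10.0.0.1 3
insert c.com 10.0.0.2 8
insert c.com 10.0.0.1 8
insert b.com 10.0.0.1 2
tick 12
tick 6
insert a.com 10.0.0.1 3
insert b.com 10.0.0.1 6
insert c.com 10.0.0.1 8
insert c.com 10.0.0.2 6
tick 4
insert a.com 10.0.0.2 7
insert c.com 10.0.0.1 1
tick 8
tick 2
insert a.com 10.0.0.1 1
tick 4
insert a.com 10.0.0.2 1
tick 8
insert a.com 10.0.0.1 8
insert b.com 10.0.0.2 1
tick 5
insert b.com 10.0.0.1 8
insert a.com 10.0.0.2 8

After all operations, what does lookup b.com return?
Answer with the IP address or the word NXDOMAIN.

Answer: 10.0.0.1

Derivation:
Op 1: insert a.com -> 10.0.0.1 (expiry=0+9=9). clock=0
Op 2: insert a.com -> 10.0.0.1 (expiry=0+5=5). clock=0
Op 3: tick 6 -> clock=6. purged={a.com}
Op 4: insert c.com -> 10.0.0.1 (expiry=6+1=7). clock=6
Op 5: tick 4 -> clock=10. purged={c.com}
Op 6: tick 10 -> clock=20.
Op 7: insert a.com -> 10.0.0.1 (expiry=20+3=23). clock=20
Op 8: insert c.com -> 10.0.0.2 (expiry=20+8=28). clock=20
Op 9: insert c.com -> 10.0.0.1 (expiry=20+8=28). clock=20
Op 10: insert b.com -> 10.0.0.1 (expiry=20+2=22). clock=20
Op 11: tick 12 -> clock=32. purged={a.com,b.com,c.com}
Op 12: tick 6 -> clock=38.
Op 13: insert a.com -> 10.0.0.1 (expiry=38+3=41). clock=38
Op 14: insert b.com -> 10.0.0.1 (expiry=38+6=44). clock=38
Op 15: insert c.com -> 10.0.0.1 (expiry=38+8=46). clock=38
Op 16: insert c.com -> 10.0.0.2 (expiry=38+6=44). clock=38
Op 17: tick 4 -> clock=42. purged={a.com}
Op 18: insert a.com -> 10.0.0.2 (expiry=42+7=49). clock=42
Op 19: insert c.com -> 10.0.0.1 (expiry=42+1=43). clock=42
Op 20: tick 8 -> clock=50. purged={a.com,b.com,c.com}
Op 21: tick 2 -> clock=52.
Op 22: insert a.com -> 10.0.0.1 (expiry=52+1=53). clock=52
Op 23: tick 4 -> clock=56. purged={a.com}
Op 24: insert a.com -> 10.0.0.2 (expiry=56+1=57). clock=56
Op 25: tick 8 -> clock=64. purged={a.com}
Op 26: insert a.com -> 10.0.0.1 (expiry=64+8=72). clock=64
Op 27: insert b.com -> 10.0.0.2 (expiry=64+1=65). clock=64
Op 28: tick 5 -> clock=69. purged={b.com}
Op 29: insert b.com -> 10.0.0.1 (expiry=69+8=77). clock=69
Op 30: insert a.com -> 10.0.0.2 (expiry=69+8=77). clock=69
lookup b.com: present, ip=10.0.0.1 expiry=77 > clock=69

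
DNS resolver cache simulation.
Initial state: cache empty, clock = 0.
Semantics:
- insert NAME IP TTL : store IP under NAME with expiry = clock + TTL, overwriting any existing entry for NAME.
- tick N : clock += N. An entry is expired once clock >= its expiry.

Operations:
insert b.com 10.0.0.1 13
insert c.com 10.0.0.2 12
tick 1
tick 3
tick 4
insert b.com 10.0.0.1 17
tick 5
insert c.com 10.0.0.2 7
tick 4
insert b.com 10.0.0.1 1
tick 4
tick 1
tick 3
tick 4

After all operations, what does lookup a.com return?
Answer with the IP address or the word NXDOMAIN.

Answer: NXDOMAIN

Derivation:
Op 1: insert b.com -> 10.0.0.1 (expiry=0+13=13). clock=0
Op 2: insert c.com -> 10.0.0.2 (expiry=0+12=12). clock=0
Op 3: tick 1 -> clock=1.
Op 4: tick 3 -> clock=4.
Op 5: tick 4 -> clock=8.
Op 6: insert b.com -> 10.0.0.1 (expiry=8+17=25). clock=8
Op 7: tick 5 -> clock=13. purged={c.com}
Op 8: insert c.com -> 10.0.0.2 (expiry=13+7=20). clock=13
Op 9: tick 4 -> clock=17.
Op 10: insert b.com -> 10.0.0.1 (expiry=17+1=18). clock=17
Op 11: tick 4 -> clock=21. purged={b.com,c.com}
Op 12: tick 1 -> clock=22.
Op 13: tick 3 -> clock=25.
Op 14: tick 4 -> clock=29.
lookup a.com: not in cache (expired or never inserted)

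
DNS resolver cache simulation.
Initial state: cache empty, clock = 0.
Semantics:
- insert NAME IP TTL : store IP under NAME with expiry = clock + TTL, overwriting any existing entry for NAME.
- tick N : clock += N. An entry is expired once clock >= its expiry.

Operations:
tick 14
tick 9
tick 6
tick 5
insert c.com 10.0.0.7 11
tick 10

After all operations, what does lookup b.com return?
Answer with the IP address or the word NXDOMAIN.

Answer: NXDOMAIN

Derivation:
Op 1: tick 14 -> clock=14.
Op 2: tick 9 -> clock=23.
Op 3: tick 6 -> clock=29.
Op 4: tick 5 -> clock=34.
Op 5: insert c.com -> 10.0.0.7 (expiry=34+11=45). clock=34
Op 6: tick 10 -> clock=44.
lookup b.com: not in cache (expired or never inserted)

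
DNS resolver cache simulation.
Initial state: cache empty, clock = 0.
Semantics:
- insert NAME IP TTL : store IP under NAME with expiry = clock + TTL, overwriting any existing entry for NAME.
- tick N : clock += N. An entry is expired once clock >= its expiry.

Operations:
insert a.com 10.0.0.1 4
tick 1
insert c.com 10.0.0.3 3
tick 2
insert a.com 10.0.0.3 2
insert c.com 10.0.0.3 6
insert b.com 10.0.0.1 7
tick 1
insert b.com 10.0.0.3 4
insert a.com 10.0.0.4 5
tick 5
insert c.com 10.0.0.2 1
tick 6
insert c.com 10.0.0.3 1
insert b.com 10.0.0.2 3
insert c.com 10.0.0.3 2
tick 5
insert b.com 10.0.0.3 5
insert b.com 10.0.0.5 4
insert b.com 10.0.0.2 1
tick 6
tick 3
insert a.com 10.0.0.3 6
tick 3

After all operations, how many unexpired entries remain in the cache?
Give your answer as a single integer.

Answer: 1

Derivation:
Op 1: insert a.com -> 10.0.0.1 (expiry=0+4=4). clock=0
Op 2: tick 1 -> clock=1.
Op 3: insert c.com -> 10.0.0.3 (expiry=1+3=4). clock=1
Op 4: tick 2 -> clock=3.
Op 5: insert a.com -> 10.0.0.3 (expiry=3+2=5). clock=3
Op 6: insert c.com -> 10.0.0.3 (expiry=3+6=9). clock=3
Op 7: insert b.com -> 10.0.0.1 (expiry=3+7=10). clock=3
Op 8: tick 1 -> clock=4.
Op 9: insert b.com -> 10.0.0.3 (expiry=4+4=8). clock=4
Op 10: insert a.com -> 10.0.0.4 (expiry=4+5=9). clock=4
Op 11: tick 5 -> clock=9. purged={a.com,b.com,c.com}
Op 12: insert c.com -> 10.0.0.2 (expiry=9+1=10). clock=9
Op 13: tick 6 -> clock=15. purged={c.com}
Op 14: insert c.com -> 10.0.0.3 (expiry=15+1=16). clock=15
Op 15: insert b.com -> 10.0.0.2 (expiry=15+3=18). clock=15
Op 16: insert c.com -> 10.0.0.3 (expiry=15+2=17). clock=15
Op 17: tick 5 -> clock=20. purged={b.com,c.com}
Op 18: insert b.com -> 10.0.0.3 (expiry=20+5=25). clock=20
Op 19: insert b.com -> 10.0.0.5 (expiry=20+4=24). clock=20
Op 20: insert b.com -> 10.0.0.2 (expiry=20+1=21). clock=20
Op 21: tick 6 -> clock=26. purged={b.com}
Op 22: tick 3 -> clock=29.
Op 23: insert a.com -> 10.0.0.3 (expiry=29+6=35). clock=29
Op 24: tick 3 -> clock=32.
Final cache (unexpired): {a.com} -> size=1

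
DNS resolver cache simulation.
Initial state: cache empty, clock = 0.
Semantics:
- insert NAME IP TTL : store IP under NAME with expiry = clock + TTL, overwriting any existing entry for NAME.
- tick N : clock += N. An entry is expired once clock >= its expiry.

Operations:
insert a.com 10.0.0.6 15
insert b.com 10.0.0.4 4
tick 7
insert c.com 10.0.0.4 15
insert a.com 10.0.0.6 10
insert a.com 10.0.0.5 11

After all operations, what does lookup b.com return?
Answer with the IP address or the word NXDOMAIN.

Op 1: insert a.com -> 10.0.0.6 (expiry=0+15=15). clock=0
Op 2: insert b.com -> 10.0.0.4 (expiry=0+4=4). clock=0
Op 3: tick 7 -> clock=7. purged={b.com}
Op 4: insert c.com -> 10.0.0.4 (expiry=7+15=22). clock=7
Op 5: insert a.com -> 10.0.0.6 (expiry=7+10=17). clock=7
Op 6: insert a.com -> 10.0.0.5 (expiry=7+11=18). clock=7
lookup b.com: not in cache (expired or never inserted)

Answer: NXDOMAIN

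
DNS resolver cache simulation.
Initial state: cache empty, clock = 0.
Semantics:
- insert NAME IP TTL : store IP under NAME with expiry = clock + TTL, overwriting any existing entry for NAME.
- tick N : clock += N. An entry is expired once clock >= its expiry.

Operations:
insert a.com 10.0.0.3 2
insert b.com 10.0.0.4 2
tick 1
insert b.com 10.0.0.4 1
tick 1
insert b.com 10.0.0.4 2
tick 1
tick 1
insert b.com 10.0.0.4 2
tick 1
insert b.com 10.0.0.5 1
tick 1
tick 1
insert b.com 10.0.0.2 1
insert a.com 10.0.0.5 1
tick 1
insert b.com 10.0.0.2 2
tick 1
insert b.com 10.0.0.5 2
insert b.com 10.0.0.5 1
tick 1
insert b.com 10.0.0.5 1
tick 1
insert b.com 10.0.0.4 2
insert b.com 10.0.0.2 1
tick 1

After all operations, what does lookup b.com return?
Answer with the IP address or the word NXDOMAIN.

Answer: NXDOMAIN

Derivation:
Op 1: insert a.com -> 10.0.0.3 (expiry=0+2=2). clock=0
Op 2: insert b.com -> 10.0.0.4 (expiry=0+2=2). clock=0
Op 3: tick 1 -> clock=1.
Op 4: insert b.com -> 10.0.0.4 (expiry=1+1=2). clock=1
Op 5: tick 1 -> clock=2. purged={a.com,b.com}
Op 6: insert b.com -> 10.0.0.4 (expiry=2+2=4). clock=2
Op 7: tick 1 -> clock=3.
Op 8: tick 1 -> clock=4. purged={b.com}
Op 9: insert b.com -> 10.0.0.4 (expiry=4+2=6). clock=4
Op 10: tick 1 -> clock=5.
Op 11: insert b.com -> 10.0.0.5 (expiry=5+1=6). clock=5
Op 12: tick 1 -> clock=6. purged={b.com}
Op 13: tick 1 -> clock=7.
Op 14: insert b.com -> 10.0.0.2 (expiry=7+1=8). clock=7
Op 15: insert a.com -> 10.0.0.5 (expiry=7+1=8). clock=7
Op 16: tick 1 -> clock=8. purged={a.com,b.com}
Op 17: insert b.com -> 10.0.0.2 (expiry=8+2=10). clock=8
Op 18: tick 1 -> clock=9.
Op 19: insert b.com -> 10.0.0.5 (expiry=9+2=11). clock=9
Op 20: insert b.com -> 10.0.0.5 (expiry=9+1=10). clock=9
Op 21: tick 1 -> clock=10. purged={b.com}
Op 22: insert b.com -> 10.0.0.5 (expiry=10+1=11). clock=10
Op 23: tick 1 -> clock=11. purged={b.com}
Op 24: insert b.com -> 10.0.0.4 (expiry=11+2=13). clock=11
Op 25: insert b.com -> 10.0.0.2 (expiry=11+1=12). clock=11
Op 26: tick 1 -> clock=12. purged={b.com}
lookup b.com: not in cache (expired or never inserted)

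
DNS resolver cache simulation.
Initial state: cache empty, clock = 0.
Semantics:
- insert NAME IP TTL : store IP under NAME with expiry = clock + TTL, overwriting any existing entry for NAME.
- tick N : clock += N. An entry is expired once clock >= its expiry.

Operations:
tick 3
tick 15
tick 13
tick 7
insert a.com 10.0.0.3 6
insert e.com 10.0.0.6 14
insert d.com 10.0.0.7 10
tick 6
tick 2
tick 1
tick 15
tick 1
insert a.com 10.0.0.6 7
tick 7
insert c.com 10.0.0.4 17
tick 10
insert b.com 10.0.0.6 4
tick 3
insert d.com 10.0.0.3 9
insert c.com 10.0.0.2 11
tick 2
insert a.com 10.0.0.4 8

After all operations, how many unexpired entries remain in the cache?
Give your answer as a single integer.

Answer: 3

Derivation:
Op 1: tick 3 -> clock=3.
Op 2: tick 15 -> clock=18.
Op 3: tick 13 -> clock=31.
Op 4: tick 7 -> clock=38.
Op 5: insert a.com -> 10.0.0.3 (expiry=38+6=44). clock=38
Op 6: insert e.com -> 10.0.0.6 (expiry=38+14=52). clock=38
Op 7: insert d.com -> 10.0.0.7 (expiry=38+10=48). clock=38
Op 8: tick 6 -> clock=44. purged={a.com}
Op 9: tick 2 -> clock=46.
Op 10: tick 1 -> clock=47.
Op 11: tick 15 -> clock=62. purged={d.com,e.com}
Op 12: tick 1 -> clock=63.
Op 13: insert a.com -> 10.0.0.6 (expiry=63+7=70). clock=63
Op 14: tick 7 -> clock=70. purged={a.com}
Op 15: insert c.com -> 10.0.0.4 (expiry=70+17=87). clock=70
Op 16: tick 10 -> clock=80.
Op 17: insert b.com -> 10.0.0.6 (expiry=80+4=84). clock=80
Op 18: tick 3 -> clock=83.
Op 19: insert d.com -> 10.0.0.3 (expiry=83+9=92). clock=83
Op 20: insert c.com -> 10.0.0.2 (expiry=83+11=94). clock=83
Op 21: tick 2 -> clock=85. purged={b.com}
Op 22: insert a.com -> 10.0.0.4 (expiry=85+8=93). clock=85
Final cache (unexpired): {a.com,c.com,d.com} -> size=3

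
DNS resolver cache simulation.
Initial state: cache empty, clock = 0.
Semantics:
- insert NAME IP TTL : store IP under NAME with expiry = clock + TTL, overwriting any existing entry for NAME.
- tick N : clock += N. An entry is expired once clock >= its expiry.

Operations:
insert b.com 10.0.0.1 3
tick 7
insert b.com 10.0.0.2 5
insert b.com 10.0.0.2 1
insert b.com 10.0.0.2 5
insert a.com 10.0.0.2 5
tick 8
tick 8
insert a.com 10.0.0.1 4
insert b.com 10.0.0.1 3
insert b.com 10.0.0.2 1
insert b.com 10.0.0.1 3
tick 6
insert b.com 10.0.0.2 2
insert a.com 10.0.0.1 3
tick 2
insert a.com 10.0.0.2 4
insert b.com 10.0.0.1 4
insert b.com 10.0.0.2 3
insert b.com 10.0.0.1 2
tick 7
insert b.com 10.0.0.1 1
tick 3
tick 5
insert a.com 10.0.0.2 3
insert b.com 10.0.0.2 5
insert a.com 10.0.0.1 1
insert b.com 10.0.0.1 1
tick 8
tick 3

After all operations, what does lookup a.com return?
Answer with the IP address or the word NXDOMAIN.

Answer: NXDOMAIN

Derivation:
Op 1: insert b.com -> 10.0.0.1 (expiry=0+3=3). clock=0
Op 2: tick 7 -> clock=7. purged={b.com}
Op 3: insert b.com -> 10.0.0.2 (expiry=7+5=12). clock=7
Op 4: insert b.com -> 10.0.0.2 (expiry=7+1=8). clock=7
Op 5: insert b.com -> 10.0.0.2 (expiry=7+5=12). clock=7
Op 6: insert a.com -> 10.0.0.2 (expiry=7+5=12). clock=7
Op 7: tick 8 -> clock=15. purged={a.com,b.com}
Op 8: tick 8 -> clock=23.
Op 9: insert a.com -> 10.0.0.1 (expiry=23+4=27). clock=23
Op 10: insert b.com -> 10.0.0.1 (expiry=23+3=26). clock=23
Op 11: insert b.com -> 10.0.0.2 (expiry=23+1=24). clock=23
Op 12: insert b.com -> 10.0.0.1 (expiry=23+3=26). clock=23
Op 13: tick 6 -> clock=29. purged={a.com,b.com}
Op 14: insert b.com -> 10.0.0.2 (expiry=29+2=31). clock=29
Op 15: insert a.com -> 10.0.0.1 (expiry=29+3=32). clock=29
Op 16: tick 2 -> clock=31. purged={b.com}
Op 17: insert a.com -> 10.0.0.2 (expiry=31+4=35). clock=31
Op 18: insert b.com -> 10.0.0.1 (expiry=31+4=35). clock=31
Op 19: insert b.com -> 10.0.0.2 (expiry=31+3=34). clock=31
Op 20: insert b.com -> 10.0.0.1 (expiry=31+2=33). clock=31
Op 21: tick 7 -> clock=38. purged={a.com,b.com}
Op 22: insert b.com -> 10.0.0.1 (expiry=38+1=39). clock=38
Op 23: tick 3 -> clock=41. purged={b.com}
Op 24: tick 5 -> clock=46.
Op 25: insert a.com -> 10.0.0.2 (expiry=46+3=49). clock=46
Op 26: insert b.com -> 10.0.0.2 (expiry=46+5=51). clock=46
Op 27: insert a.com -> 10.0.0.1 (expiry=46+1=47). clock=46
Op 28: insert b.com -> 10.0.0.1 (expiry=46+1=47). clock=46
Op 29: tick 8 -> clock=54. purged={a.com,b.com}
Op 30: tick 3 -> clock=57.
lookup a.com: not in cache (expired or never inserted)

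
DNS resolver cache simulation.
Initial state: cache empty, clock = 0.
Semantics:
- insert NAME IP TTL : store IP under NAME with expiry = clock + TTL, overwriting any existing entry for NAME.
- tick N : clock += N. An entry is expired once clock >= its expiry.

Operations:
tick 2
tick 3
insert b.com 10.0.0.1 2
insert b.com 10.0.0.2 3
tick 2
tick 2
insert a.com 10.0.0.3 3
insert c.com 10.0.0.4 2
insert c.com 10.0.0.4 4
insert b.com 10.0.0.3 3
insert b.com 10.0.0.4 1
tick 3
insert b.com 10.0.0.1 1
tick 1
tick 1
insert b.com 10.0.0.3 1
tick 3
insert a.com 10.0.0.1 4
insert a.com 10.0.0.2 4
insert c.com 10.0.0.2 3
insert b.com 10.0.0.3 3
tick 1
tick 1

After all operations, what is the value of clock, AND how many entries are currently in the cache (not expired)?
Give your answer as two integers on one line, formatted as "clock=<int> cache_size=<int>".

Op 1: tick 2 -> clock=2.
Op 2: tick 3 -> clock=5.
Op 3: insert b.com -> 10.0.0.1 (expiry=5+2=7). clock=5
Op 4: insert b.com -> 10.0.0.2 (expiry=5+3=8). clock=5
Op 5: tick 2 -> clock=7.
Op 6: tick 2 -> clock=9. purged={b.com}
Op 7: insert a.com -> 10.0.0.3 (expiry=9+3=12). clock=9
Op 8: insert c.com -> 10.0.0.4 (expiry=9+2=11). clock=9
Op 9: insert c.com -> 10.0.0.4 (expiry=9+4=13). clock=9
Op 10: insert b.com -> 10.0.0.3 (expiry=9+3=12). clock=9
Op 11: insert b.com -> 10.0.0.4 (expiry=9+1=10). clock=9
Op 12: tick 3 -> clock=12. purged={a.com,b.com}
Op 13: insert b.com -> 10.0.0.1 (expiry=12+1=13). clock=12
Op 14: tick 1 -> clock=13. purged={b.com,c.com}
Op 15: tick 1 -> clock=14.
Op 16: insert b.com -> 10.0.0.3 (expiry=14+1=15). clock=14
Op 17: tick 3 -> clock=17. purged={b.com}
Op 18: insert a.com -> 10.0.0.1 (expiry=17+4=21). clock=17
Op 19: insert a.com -> 10.0.0.2 (expiry=17+4=21). clock=17
Op 20: insert c.com -> 10.0.0.2 (expiry=17+3=20). clock=17
Op 21: insert b.com -> 10.0.0.3 (expiry=17+3=20). clock=17
Op 22: tick 1 -> clock=18.
Op 23: tick 1 -> clock=19.
Final clock = 19
Final cache (unexpired): {a.com,b.com,c.com} -> size=3

Answer: clock=19 cache_size=3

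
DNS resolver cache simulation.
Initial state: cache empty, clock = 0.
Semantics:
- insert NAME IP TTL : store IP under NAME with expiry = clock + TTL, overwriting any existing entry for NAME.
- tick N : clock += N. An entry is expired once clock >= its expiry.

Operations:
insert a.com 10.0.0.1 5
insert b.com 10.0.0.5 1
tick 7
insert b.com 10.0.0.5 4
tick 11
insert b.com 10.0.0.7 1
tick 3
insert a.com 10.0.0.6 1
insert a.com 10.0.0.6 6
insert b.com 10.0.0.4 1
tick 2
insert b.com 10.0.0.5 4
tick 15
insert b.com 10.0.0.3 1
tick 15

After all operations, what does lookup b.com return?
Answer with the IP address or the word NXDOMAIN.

Op 1: insert a.com -> 10.0.0.1 (expiry=0+5=5). clock=0
Op 2: insert b.com -> 10.0.0.5 (expiry=0+1=1). clock=0
Op 3: tick 7 -> clock=7. purged={a.com,b.com}
Op 4: insert b.com -> 10.0.0.5 (expiry=7+4=11). clock=7
Op 5: tick 11 -> clock=18. purged={b.com}
Op 6: insert b.com -> 10.0.0.7 (expiry=18+1=19). clock=18
Op 7: tick 3 -> clock=21. purged={b.com}
Op 8: insert a.com -> 10.0.0.6 (expiry=21+1=22). clock=21
Op 9: insert a.com -> 10.0.0.6 (expiry=21+6=27). clock=21
Op 10: insert b.com -> 10.0.0.4 (expiry=21+1=22). clock=21
Op 11: tick 2 -> clock=23. purged={b.com}
Op 12: insert b.com -> 10.0.0.5 (expiry=23+4=27). clock=23
Op 13: tick 15 -> clock=38. purged={a.com,b.com}
Op 14: insert b.com -> 10.0.0.3 (expiry=38+1=39). clock=38
Op 15: tick 15 -> clock=53. purged={b.com}
lookup b.com: not in cache (expired or never inserted)

Answer: NXDOMAIN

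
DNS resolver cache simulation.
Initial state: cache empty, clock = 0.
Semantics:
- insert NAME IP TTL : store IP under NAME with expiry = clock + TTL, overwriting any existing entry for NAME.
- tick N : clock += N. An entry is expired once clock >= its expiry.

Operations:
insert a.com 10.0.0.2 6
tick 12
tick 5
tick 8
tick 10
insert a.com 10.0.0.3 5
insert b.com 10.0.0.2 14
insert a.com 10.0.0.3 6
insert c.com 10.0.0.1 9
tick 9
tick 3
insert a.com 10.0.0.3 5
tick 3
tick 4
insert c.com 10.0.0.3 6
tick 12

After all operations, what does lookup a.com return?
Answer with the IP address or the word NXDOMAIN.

Op 1: insert a.com -> 10.0.0.2 (expiry=0+6=6). clock=0
Op 2: tick 12 -> clock=12. purged={a.com}
Op 3: tick 5 -> clock=17.
Op 4: tick 8 -> clock=25.
Op 5: tick 10 -> clock=35.
Op 6: insert a.com -> 10.0.0.3 (expiry=35+5=40). clock=35
Op 7: insert b.com -> 10.0.0.2 (expiry=35+14=49). clock=35
Op 8: insert a.com -> 10.0.0.3 (expiry=35+6=41). clock=35
Op 9: insert c.com -> 10.0.0.1 (expiry=35+9=44). clock=35
Op 10: tick 9 -> clock=44. purged={a.com,c.com}
Op 11: tick 3 -> clock=47.
Op 12: insert a.com -> 10.0.0.3 (expiry=47+5=52). clock=47
Op 13: tick 3 -> clock=50. purged={b.com}
Op 14: tick 4 -> clock=54. purged={a.com}
Op 15: insert c.com -> 10.0.0.3 (expiry=54+6=60). clock=54
Op 16: tick 12 -> clock=66. purged={c.com}
lookup a.com: not in cache (expired or never inserted)

Answer: NXDOMAIN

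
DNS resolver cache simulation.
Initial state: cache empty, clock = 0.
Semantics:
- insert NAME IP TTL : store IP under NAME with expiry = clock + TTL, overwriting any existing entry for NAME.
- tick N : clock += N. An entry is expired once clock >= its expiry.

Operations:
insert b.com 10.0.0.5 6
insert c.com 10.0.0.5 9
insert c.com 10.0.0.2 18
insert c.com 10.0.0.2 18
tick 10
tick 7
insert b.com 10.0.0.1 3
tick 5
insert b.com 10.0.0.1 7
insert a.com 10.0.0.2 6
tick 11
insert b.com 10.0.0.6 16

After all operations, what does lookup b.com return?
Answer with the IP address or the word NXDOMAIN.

Op 1: insert b.com -> 10.0.0.5 (expiry=0+6=6). clock=0
Op 2: insert c.com -> 10.0.0.5 (expiry=0+9=9). clock=0
Op 3: insert c.com -> 10.0.0.2 (expiry=0+18=18). clock=0
Op 4: insert c.com -> 10.0.0.2 (expiry=0+18=18). clock=0
Op 5: tick 10 -> clock=10. purged={b.com}
Op 6: tick 7 -> clock=17.
Op 7: insert b.com -> 10.0.0.1 (expiry=17+3=20). clock=17
Op 8: tick 5 -> clock=22. purged={b.com,c.com}
Op 9: insert b.com -> 10.0.0.1 (expiry=22+7=29). clock=22
Op 10: insert a.com -> 10.0.0.2 (expiry=22+6=28). clock=22
Op 11: tick 11 -> clock=33. purged={a.com,b.com}
Op 12: insert b.com -> 10.0.0.6 (expiry=33+16=49). clock=33
lookup b.com: present, ip=10.0.0.6 expiry=49 > clock=33

Answer: 10.0.0.6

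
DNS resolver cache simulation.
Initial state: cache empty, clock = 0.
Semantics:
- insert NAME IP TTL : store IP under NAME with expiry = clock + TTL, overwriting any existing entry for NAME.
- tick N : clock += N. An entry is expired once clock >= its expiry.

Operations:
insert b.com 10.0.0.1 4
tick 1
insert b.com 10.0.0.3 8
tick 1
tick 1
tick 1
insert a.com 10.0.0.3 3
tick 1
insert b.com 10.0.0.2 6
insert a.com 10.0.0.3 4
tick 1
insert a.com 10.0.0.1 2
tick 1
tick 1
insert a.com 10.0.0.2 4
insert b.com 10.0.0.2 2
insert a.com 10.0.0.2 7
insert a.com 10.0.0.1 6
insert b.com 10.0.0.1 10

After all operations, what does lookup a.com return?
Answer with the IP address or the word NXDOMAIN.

Op 1: insert b.com -> 10.0.0.1 (expiry=0+4=4). clock=0
Op 2: tick 1 -> clock=1.
Op 3: insert b.com -> 10.0.0.3 (expiry=1+8=9). clock=1
Op 4: tick 1 -> clock=2.
Op 5: tick 1 -> clock=3.
Op 6: tick 1 -> clock=4.
Op 7: insert a.com -> 10.0.0.3 (expiry=4+3=7). clock=4
Op 8: tick 1 -> clock=5.
Op 9: insert b.com -> 10.0.0.2 (expiry=5+6=11). clock=5
Op 10: insert a.com -> 10.0.0.3 (expiry=5+4=9). clock=5
Op 11: tick 1 -> clock=6.
Op 12: insert a.com -> 10.0.0.1 (expiry=6+2=8). clock=6
Op 13: tick 1 -> clock=7.
Op 14: tick 1 -> clock=8. purged={a.com}
Op 15: insert a.com -> 10.0.0.2 (expiry=8+4=12). clock=8
Op 16: insert b.com -> 10.0.0.2 (expiry=8+2=10). clock=8
Op 17: insert a.com -> 10.0.0.2 (expiry=8+7=15). clock=8
Op 18: insert a.com -> 10.0.0.1 (expiry=8+6=14). clock=8
Op 19: insert b.com -> 10.0.0.1 (expiry=8+10=18). clock=8
lookup a.com: present, ip=10.0.0.1 expiry=14 > clock=8

Answer: 10.0.0.1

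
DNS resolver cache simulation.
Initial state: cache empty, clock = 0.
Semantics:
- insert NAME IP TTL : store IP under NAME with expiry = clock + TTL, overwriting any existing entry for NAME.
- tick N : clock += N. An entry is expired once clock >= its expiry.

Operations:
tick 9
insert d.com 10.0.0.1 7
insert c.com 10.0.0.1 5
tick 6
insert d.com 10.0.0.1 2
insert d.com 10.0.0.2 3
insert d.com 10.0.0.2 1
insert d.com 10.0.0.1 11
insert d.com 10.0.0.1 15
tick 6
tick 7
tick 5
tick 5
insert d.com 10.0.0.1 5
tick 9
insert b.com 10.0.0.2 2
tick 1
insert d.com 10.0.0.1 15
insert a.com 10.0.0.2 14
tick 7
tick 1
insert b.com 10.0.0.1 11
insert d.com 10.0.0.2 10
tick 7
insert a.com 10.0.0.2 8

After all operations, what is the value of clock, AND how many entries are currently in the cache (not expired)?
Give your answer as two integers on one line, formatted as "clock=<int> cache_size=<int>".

Op 1: tick 9 -> clock=9.
Op 2: insert d.com -> 10.0.0.1 (expiry=9+7=16). clock=9
Op 3: insert c.com -> 10.0.0.1 (expiry=9+5=14). clock=9
Op 4: tick 6 -> clock=15. purged={c.com}
Op 5: insert d.com -> 10.0.0.1 (expiry=15+2=17). clock=15
Op 6: insert d.com -> 10.0.0.2 (expiry=15+3=18). clock=15
Op 7: insert d.com -> 10.0.0.2 (expiry=15+1=16). clock=15
Op 8: insert d.com -> 10.0.0.1 (expiry=15+11=26). clock=15
Op 9: insert d.com -> 10.0.0.1 (expiry=15+15=30). clock=15
Op 10: tick 6 -> clock=21.
Op 11: tick 7 -> clock=28.
Op 12: tick 5 -> clock=33. purged={d.com}
Op 13: tick 5 -> clock=38.
Op 14: insert d.com -> 10.0.0.1 (expiry=38+5=43). clock=38
Op 15: tick 9 -> clock=47. purged={d.com}
Op 16: insert b.com -> 10.0.0.2 (expiry=47+2=49). clock=47
Op 17: tick 1 -> clock=48.
Op 18: insert d.com -> 10.0.0.1 (expiry=48+15=63). clock=48
Op 19: insert a.com -> 10.0.0.2 (expiry=48+14=62). clock=48
Op 20: tick 7 -> clock=55. purged={b.com}
Op 21: tick 1 -> clock=56.
Op 22: insert b.com -> 10.0.0.1 (expiry=56+11=67). clock=56
Op 23: insert d.com -> 10.0.0.2 (expiry=56+10=66). clock=56
Op 24: tick 7 -> clock=63. purged={a.com}
Op 25: insert a.com -> 10.0.0.2 (expiry=63+8=71). clock=63
Final clock = 63
Final cache (unexpired): {a.com,b.com,d.com} -> size=3

Answer: clock=63 cache_size=3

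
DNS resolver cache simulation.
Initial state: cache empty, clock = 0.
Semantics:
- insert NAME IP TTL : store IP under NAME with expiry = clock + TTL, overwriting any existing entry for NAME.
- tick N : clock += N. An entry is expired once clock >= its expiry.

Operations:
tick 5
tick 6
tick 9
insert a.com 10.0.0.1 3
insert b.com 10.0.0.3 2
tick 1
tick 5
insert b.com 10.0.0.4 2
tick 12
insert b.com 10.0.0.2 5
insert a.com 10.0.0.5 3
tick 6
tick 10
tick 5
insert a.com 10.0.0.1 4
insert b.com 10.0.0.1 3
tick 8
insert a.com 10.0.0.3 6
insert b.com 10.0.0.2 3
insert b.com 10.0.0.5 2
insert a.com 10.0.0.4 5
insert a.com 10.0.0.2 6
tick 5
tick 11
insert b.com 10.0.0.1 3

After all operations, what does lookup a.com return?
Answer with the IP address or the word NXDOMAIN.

Op 1: tick 5 -> clock=5.
Op 2: tick 6 -> clock=11.
Op 3: tick 9 -> clock=20.
Op 4: insert a.com -> 10.0.0.1 (expiry=20+3=23). clock=20
Op 5: insert b.com -> 10.0.0.3 (expiry=20+2=22). clock=20
Op 6: tick 1 -> clock=21.
Op 7: tick 5 -> clock=26. purged={a.com,b.com}
Op 8: insert b.com -> 10.0.0.4 (expiry=26+2=28). clock=26
Op 9: tick 12 -> clock=38. purged={b.com}
Op 10: insert b.com -> 10.0.0.2 (expiry=38+5=43). clock=38
Op 11: insert a.com -> 10.0.0.5 (expiry=38+3=41). clock=38
Op 12: tick 6 -> clock=44. purged={a.com,b.com}
Op 13: tick 10 -> clock=54.
Op 14: tick 5 -> clock=59.
Op 15: insert a.com -> 10.0.0.1 (expiry=59+4=63). clock=59
Op 16: insert b.com -> 10.0.0.1 (expiry=59+3=62). clock=59
Op 17: tick 8 -> clock=67. purged={a.com,b.com}
Op 18: insert a.com -> 10.0.0.3 (expiry=67+6=73). clock=67
Op 19: insert b.com -> 10.0.0.2 (expiry=67+3=70). clock=67
Op 20: insert b.com -> 10.0.0.5 (expiry=67+2=69). clock=67
Op 21: insert a.com -> 10.0.0.4 (expiry=67+5=72). clock=67
Op 22: insert a.com -> 10.0.0.2 (expiry=67+6=73). clock=67
Op 23: tick 5 -> clock=72. purged={b.com}
Op 24: tick 11 -> clock=83. purged={a.com}
Op 25: insert b.com -> 10.0.0.1 (expiry=83+3=86). clock=83
lookup a.com: not in cache (expired or never inserted)

Answer: NXDOMAIN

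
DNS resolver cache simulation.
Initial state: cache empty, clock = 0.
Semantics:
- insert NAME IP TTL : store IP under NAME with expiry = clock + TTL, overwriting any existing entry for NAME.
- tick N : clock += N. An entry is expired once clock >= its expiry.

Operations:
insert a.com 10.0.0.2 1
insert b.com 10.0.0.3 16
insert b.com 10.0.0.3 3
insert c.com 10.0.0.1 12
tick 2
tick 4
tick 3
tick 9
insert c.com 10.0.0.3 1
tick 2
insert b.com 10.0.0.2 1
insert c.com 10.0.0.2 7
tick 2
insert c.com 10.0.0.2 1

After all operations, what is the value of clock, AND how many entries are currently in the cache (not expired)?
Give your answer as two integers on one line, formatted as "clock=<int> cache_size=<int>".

Answer: clock=22 cache_size=1

Derivation:
Op 1: insert a.com -> 10.0.0.2 (expiry=0+1=1). clock=0
Op 2: insert b.com -> 10.0.0.3 (expiry=0+16=16). clock=0
Op 3: insert b.com -> 10.0.0.3 (expiry=0+3=3). clock=0
Op 4: insert c.com -> 10.0.0.1 (expiry=0+12=12). clock=0
Op 5: tick 2 -> clock=2. purged={a.com}
Op 6: tick 4 -> clock=6. purged={b.com}
Op 7: tick 3 -> clock=9.
Op 8: tick 9 -> clock=18. purged={c.com}
Op 9: insert c.com -> 10.0.0.3 (expiry=18+1=19). clock=18
Op 10: tick 2 -> clock=20. purged={c.com}
Op 11: insert b.com -> 10.0.0.2 (expiry=20+1=21). clock=20
Op 12: insert c.com -> 10.0.0.2 (expiry=20+7=27). clock=20
Op 13: tick 2 -> clock=22. purged={b.com}
Op 14: insert c.com -> 10.0.0.2 (expiry=22+1=23). clock=22
Final clock = 22
Final cache (unexpired): {c.com} -> size=1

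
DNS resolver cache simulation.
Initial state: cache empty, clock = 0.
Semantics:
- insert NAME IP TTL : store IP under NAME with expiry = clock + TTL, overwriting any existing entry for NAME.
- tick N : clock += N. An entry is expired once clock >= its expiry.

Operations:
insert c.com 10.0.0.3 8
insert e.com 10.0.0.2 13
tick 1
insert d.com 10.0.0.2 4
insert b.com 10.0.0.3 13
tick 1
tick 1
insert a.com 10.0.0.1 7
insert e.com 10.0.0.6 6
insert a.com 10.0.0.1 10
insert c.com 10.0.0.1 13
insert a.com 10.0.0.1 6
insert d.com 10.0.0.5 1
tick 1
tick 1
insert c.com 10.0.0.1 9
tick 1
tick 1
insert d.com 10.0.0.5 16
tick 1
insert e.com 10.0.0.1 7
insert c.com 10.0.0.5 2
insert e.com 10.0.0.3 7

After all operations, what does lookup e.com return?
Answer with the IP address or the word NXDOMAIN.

Answer: 10.0.0.3

Derivation:
Op 1: insert c.com -> 10.0.0.3 (expiry=0+8=8). clock=0
Op 2: insert e.com -> 10.0.0.2 (expiry=0+13=13). clock=0
Op 3: tick 1 -> clock=1.
Op 4: insert d.com -> 10.0.0.2 (expiry=1+4=5). clock=1
Op 5: insert b.com -> 10.0.0.3 (expiry=1+13=14). clock=1
Op 6: tick 1 -> clock=2.
Op 7: tick 1 -> clock=3.
Op 8: insert a.com -> 10.0.0.1 (expiry=3+7=10). clock=3
Op 9: insert e.com -> 10.0.0.6 (expiry=3+6=9). clock=3
Op 10: insert a.com -> 10.0.0.1 (expiry=3+10=13). clock=3
Op 11: insert c.com -> 10.0.0.1 (expiry=3+13=16). clock=3
Op 12: insert a.com -> 10.0.0.1 (expiry=3+6=9). clock=3
Op 13: insert d.com -> 10.0.0.5 (expiry=3+1=4). clock=3
Op 14: tick 1 -> clock=4. purged={d.com}
Op 15: tick 1 -> clock=5.
Op 16: insert c.com -> 10.0.0.1 (expiry=5+9=14). clock=5
Op 17: tick 1 -> clock=6.
Op 18: tick 1 -> clock=7.
Op 19: insert d.com -> 10.0.0.5 (expiry=7+16=23). clock=7
Op 20: tick 1 -> clock=8.
Op 21: insert e.com -> 10.0.0.1 (expiry=8+7=15). clock=8
Op 22: insert c.com -> 10.0.0.5 (expiry=8+2=10). clock=8
Op 23: insert e.com -> 10.0.0.3 (expiry=8+7=15). clock=8
lookup e.com: present, ip=10.0.0.3 expiry=15 > clock=8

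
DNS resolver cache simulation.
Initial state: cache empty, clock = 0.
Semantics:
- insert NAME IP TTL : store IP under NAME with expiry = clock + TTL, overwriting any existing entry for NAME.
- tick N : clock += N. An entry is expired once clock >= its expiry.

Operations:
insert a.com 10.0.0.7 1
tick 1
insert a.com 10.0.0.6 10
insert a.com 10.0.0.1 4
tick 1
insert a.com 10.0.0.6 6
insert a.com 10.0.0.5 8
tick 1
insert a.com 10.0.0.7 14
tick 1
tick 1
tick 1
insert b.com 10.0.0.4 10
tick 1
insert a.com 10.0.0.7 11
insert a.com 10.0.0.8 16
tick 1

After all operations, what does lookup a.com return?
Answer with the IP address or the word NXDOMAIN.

Op 1: insert a.com -> 10.0.0.7 (expiry=0+1=1). clock=0
Op 2: tick 1 -> clock=1. purged={a.com}
Op 3: insert a.com -> 10.0.0.6 (expiry=1+10=11). clock=1
Op 4: insert a.com -> 10.0.0.1 (expiry=1+4=5). clock=1
Op 5: tick 1 -> clock=2.
Op 6: insert a.com -> 10.0.0.6 (expiry=2+6=8). clock=2
Op 7: insert a.com -> 10.0.0.5 (expiry=2+8=10). clock=2
Op 8: tick 1 -> clock=3.
Op 9: insert a.com -> 10.0.0.7 (expiry=3+14=17). clock=3
Op 10: tick 1 -> clock=4.
Op 11: tick 1 -> clock=5.
Op 12: tick 1 -> clock=6.
Op 13: insert b.com -> 10.0.0.4 (expiry=6+10=16). clock=6
Op 14: tick 1 -> clock=7.
Op 15: insert a.com -> 10.0.0.7 (expiry=7+11=18). clock=7
Op 16: insert a.com -> 10.0.0.8 (expiry=7+16=23). clock=7
Op 17: tick 1 -> clock=8.
lookup a.com: present, ip=10.0.0.8 expiry=23 > clock=8

Answer: 10.0.0.8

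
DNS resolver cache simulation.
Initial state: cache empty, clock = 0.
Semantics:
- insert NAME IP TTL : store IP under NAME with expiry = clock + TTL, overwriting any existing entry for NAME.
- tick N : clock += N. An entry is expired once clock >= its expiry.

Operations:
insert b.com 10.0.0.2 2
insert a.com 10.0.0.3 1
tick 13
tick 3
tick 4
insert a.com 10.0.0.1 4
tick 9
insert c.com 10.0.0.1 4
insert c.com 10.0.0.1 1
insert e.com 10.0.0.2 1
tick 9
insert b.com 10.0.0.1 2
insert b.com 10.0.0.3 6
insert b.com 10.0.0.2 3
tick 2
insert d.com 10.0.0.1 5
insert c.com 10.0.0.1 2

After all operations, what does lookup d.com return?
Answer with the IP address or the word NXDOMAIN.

Op 1: insert b.com -> 10.0.0.2 (expiry=0+2=2). clock=0
Op 2: insert a.com -> 10.0.0.3 (expiry=0+1=1). clock=0
Op 3: tick 13 -> clock=13. purged={a.com,b.com}
Op 4: tick 3 -> clock=16.
Op 5: tick 4 -> clock=20.
Op 6: insert a.com -> 10.0.0.1 (expiry=20+4=24). clock=20
Op 7: tick 9 -> clock=29. purged={a.com}
Op 8: insert c.com -> 10.0.0.1 (expiry=29+4=33). clock=29
Op 9: insert c.com -> 10.0.0.1 (expiry=29+1=30). clock=29
Op 10: insert e.com -> 10.0.0.2 (expiry=29+1=30). clock=29
Op 11: tick 9 -> clock=38. purged={c.com,e.com}
Op 12: insert b.com -> 10.0.0.1 (expiry=38+2=40). clock=38
Op 13: insert b.com -> 10.0.0.3 (expiry=38+6=44). clock=38
Op 14: insert b.com -> 10.0.0.2 (expiry=38+3=41). clock=38
Op 15: tick 2 -> clock=40.
Op 16: insert d.com -> 10.0.0.1 (expiry=40+5=45). clock=40
Op 17: insert c.com -> 10.0.0.1 (expiry=40+2=42). clock=40
lookup d.com: present, ip=10.0.0.1 expiry=45 > clock=40

Answer: 10.0.0.1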